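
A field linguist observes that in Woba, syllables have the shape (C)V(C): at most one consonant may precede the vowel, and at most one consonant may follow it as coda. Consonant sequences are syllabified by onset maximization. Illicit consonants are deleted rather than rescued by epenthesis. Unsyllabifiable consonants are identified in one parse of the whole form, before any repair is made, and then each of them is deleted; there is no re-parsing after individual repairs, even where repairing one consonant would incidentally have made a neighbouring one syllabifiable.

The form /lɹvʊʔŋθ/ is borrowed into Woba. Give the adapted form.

Syllabifying with onset maximization leaves /l/, /ɹ/, /ŋ/, /θ/ stranded (at most one coda consonant is licensed; onsets are limited to one consonant).
Each unlicensed consonant is deleted: /l/, /ɹ/, /ŋ/, /θ/.

vʊʔ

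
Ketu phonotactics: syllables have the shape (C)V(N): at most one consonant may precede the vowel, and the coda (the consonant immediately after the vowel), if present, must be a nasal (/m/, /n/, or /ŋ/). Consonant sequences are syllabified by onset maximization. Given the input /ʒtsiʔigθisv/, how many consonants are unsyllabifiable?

Under (C)V(N), the unsyllabifiable consonants are /ʒ/, /t/, /g/, /s/, /v/ (only a nasal (/m/, /n/, or /ŋ/) is licensed in coda position; onsets are limited to one consonant).

5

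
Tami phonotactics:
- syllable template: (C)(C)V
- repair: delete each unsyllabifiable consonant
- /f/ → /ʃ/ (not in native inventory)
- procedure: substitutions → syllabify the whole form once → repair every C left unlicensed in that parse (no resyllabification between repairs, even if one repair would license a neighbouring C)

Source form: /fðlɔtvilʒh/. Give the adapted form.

ðlɔtvi

Substitution: /f/ → /ʃ/, giving /ʃðlɔtvilʒh/.
Under (C)(C)V, the unsyllabifiable consonants are /ʃ/, /l/, /ʒ/, /h/ (no codas are permitted; onsets may contain at most 2 consonants).
Deleting the stranded consonants removes /ʃ/, /l/, /ʒ/, /h/.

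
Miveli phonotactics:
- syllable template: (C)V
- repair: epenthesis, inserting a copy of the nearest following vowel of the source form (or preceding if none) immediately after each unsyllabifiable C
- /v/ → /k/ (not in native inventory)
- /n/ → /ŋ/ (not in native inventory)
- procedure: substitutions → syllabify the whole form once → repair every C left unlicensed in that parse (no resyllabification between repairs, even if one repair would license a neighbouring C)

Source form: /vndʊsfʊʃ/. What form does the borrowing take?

Substitution: /v/ → /k/, /n/ → /ŋ/, giving /kŋdʊsfʊʃ/.
Under (C)V, the unsyllabifiable consonants are /k/, /ŋ/, /s/, /ʃ/ (no codas are permitted; onsets are limited to one consonant).
Epenthesis after each stranded consonant: /k/ → /kʊ/, /ŋ/ → /ŋʊ/, /s/ → /sʊ/, /ʃ/ → /ʃʊ/.

kʊŋʊdʊsʊfʊʃʊ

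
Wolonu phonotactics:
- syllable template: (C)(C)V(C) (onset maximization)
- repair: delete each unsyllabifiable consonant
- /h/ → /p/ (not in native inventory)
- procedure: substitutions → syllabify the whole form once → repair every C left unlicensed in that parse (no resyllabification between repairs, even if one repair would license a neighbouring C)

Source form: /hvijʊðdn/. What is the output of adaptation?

Substitution: /h/ → /p/, giving /pvijʊðdn/.
The consonants /d/, /n/ cannot be parsed into a legal (C)(C)V(C) syllable (at most one coda consonant is licensed; onsets may contain at most 2 consonants).
Deletion applies to /d/, /n/.

pvijʊð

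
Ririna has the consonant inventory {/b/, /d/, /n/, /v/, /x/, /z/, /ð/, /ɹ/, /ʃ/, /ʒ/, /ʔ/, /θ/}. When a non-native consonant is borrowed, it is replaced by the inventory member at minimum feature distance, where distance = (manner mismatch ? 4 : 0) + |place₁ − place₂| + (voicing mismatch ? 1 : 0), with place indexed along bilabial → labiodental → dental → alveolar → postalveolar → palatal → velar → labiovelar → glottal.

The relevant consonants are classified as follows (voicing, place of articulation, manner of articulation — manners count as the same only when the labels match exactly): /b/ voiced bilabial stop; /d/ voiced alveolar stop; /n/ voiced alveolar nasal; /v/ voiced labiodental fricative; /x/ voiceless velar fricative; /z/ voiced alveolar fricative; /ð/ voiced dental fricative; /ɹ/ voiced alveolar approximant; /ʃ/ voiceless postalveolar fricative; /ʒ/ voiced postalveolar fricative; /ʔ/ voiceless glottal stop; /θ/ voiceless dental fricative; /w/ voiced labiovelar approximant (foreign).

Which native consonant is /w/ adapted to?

ɹ

/ɹ/ is closest: same manner (approximant), place distance 4 (labiovelar→alveolar), same voicing; total 4. Next closest is /x/ at distance 6.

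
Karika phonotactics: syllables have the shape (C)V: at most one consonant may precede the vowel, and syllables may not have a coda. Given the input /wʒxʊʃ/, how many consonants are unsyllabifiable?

3

The consonants /w/, /ʒ/, /ʃ/ cannot be parsed into a legal (C)V syllable (no codas are permitted; onsets are limited to one consonant).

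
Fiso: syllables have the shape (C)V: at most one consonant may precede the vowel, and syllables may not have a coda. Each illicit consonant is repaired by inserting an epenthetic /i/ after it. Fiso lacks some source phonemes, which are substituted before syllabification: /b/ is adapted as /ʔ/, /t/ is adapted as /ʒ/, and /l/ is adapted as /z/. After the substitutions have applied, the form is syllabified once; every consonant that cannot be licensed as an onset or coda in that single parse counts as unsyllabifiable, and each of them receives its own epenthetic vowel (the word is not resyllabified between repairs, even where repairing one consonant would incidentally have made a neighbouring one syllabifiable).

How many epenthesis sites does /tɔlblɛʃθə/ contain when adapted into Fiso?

After substitution the input is /ʒɔzʔzɛʃθə/.
The unsyllabifiable consonants are /z/, /ʔ/, /ʃ/; each receives one epenthetic vowel.

3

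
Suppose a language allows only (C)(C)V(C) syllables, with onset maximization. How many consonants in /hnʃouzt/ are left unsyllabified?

The consonants /h/, /t/ cannot be parsed into a legal (C)(C)V(C) syllable (at most one coda consonant is licensed; onsets may contain at most 2 consonants).

2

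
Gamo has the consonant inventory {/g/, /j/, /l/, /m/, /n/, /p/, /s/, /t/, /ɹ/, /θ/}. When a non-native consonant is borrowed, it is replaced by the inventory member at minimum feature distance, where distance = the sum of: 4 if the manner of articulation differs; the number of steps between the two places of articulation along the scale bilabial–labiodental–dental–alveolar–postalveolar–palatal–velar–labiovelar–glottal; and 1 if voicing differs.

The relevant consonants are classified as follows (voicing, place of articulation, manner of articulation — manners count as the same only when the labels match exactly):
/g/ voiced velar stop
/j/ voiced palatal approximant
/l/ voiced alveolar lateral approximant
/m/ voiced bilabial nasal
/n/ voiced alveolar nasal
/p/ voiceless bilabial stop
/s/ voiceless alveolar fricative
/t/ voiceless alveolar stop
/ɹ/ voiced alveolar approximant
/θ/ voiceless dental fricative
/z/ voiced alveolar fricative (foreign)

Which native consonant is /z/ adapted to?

s

/s/ is closest: same manner (fricative), place distance 0 (alveolar→alveolar), voicing differs (+1); total 1. Next closest is /θ/ at distance 2.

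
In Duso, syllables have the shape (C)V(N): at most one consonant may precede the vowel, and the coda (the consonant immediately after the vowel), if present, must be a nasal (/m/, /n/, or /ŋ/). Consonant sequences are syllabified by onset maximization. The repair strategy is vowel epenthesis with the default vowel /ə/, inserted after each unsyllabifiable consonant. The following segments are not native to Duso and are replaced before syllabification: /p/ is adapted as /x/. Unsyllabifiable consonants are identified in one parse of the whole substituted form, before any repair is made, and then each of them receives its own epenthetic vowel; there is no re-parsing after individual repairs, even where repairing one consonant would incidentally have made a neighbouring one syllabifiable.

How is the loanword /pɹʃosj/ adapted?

xəɹəʃosəjə

Substitution: /p/ → /x/, giving /xɹʃosj/.
Syllabifying with onset maximization leaves /x/, /ɹ/, /s/, /j/ stranded (only a nasal (/m/, /n/, or /ŋ/) is licensed in coda position; onsets are limited to one consonant).
Each unlicensed consonant becomes the onset of a new syllable: /x/ → /xə/, /ɹ/ → /ɹə/, /s/ → /sə/, /j/ → /jə/.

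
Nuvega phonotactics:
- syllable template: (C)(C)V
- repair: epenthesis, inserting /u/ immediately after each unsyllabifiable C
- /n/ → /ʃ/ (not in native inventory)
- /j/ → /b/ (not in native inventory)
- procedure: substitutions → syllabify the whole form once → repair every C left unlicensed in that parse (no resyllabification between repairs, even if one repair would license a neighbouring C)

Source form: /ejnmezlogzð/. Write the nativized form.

Substitution: /j/ → /b/, /n/ → /ʃ/, giving /ebʃmezlogzð/.
The consonants /b/, /g/, /z/, /ð/ cannot be parsed into a legal (C)(C)V syllable (no codas are permitted; onsets may contain at most 2 consonants).
Inserting the epenthetic vowel yields /b/ → /bu/, /g/ → /gu/, /z/ → /zu/, /ð/ → /ðu/.

ebuʃmezloguzuðu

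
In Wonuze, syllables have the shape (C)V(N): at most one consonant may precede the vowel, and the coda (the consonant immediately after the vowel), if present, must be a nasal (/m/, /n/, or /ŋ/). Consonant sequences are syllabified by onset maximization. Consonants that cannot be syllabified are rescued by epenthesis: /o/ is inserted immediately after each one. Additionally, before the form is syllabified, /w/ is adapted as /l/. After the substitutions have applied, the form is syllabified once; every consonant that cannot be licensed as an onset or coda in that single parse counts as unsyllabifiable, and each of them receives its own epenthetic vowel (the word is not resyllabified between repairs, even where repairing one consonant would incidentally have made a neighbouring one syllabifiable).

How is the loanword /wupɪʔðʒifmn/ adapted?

Substitution: /w/ → /l/, giving /lupɪʔðʒifmn/.
The consonants /ʔ/, /ð/, /f/, /m/, /n/ cannot be parsed into a legal (C)V(N) syllable (only a nasal (/m/, /n/, or /ŋ/) is licensed in coda position; onsets are limited to one consonant).
Each unlicensed consonant becomes the onset of a new syllable: /ʔ/ → /ʔo/, /ð/ → /ðo/, /f/ → /fo/, /m/ → /mo/, /n/ → /no/.

lupɪʔoðoʒifomono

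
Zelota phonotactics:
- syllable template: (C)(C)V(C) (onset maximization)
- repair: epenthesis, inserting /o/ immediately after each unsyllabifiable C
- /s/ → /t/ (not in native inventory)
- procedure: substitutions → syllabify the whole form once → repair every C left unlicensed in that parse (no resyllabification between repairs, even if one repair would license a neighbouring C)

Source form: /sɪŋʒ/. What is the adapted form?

Substitution: /s/ → /t/, giving /tɪŋʒ/.
The consonants /ʒ/ cannot be parsed into a legal (C)(C)V(C) syllable (at most one coda consonant is licensed; onsets may contain at most 2 consonants).
Each unlicensed consonant becomes the onset of a new syllable: /ʒ/ → /ʒo/.

tɪŋʒo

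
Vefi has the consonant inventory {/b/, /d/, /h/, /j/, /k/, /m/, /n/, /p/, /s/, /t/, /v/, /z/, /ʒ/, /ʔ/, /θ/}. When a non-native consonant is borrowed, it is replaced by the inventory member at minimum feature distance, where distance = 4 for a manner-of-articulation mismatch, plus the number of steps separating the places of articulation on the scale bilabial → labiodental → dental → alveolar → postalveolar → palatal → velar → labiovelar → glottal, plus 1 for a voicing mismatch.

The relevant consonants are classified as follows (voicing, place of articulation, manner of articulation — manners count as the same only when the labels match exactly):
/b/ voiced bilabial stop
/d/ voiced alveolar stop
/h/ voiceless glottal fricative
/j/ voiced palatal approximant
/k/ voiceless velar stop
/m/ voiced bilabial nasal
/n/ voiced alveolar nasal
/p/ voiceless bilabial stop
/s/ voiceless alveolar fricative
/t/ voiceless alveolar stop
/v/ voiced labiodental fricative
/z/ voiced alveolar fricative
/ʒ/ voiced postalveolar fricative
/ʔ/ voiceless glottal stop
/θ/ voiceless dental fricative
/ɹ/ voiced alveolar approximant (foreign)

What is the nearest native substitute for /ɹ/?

j

/j/ is closest: same manner (approximant), place distance 2 (alveolar→palatal), same voicing; total 2. Next closest is /d/ at distance 4.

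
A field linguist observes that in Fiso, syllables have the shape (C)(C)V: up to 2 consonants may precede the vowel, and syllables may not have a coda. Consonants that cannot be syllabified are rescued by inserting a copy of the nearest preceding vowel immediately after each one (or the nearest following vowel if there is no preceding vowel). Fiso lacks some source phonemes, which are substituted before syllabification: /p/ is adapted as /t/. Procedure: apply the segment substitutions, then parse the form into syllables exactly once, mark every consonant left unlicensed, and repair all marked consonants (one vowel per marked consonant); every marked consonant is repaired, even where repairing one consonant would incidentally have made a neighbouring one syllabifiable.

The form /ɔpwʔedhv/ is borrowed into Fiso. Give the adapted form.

ɔtɔwʔedeheve

Substitution: /p/ → /t/, giving /ɔtwʔedhv/.
The consonants /t/, /d/, /h/, /v/ cannot be parsed into a legal (C)(C)V syllable (no codas are permitted; onsets may contain at most 2 consonants).
Inserting the epenthetic vowel yields /t/ → /tɔ/, /d/ → /de/, /h/ → /he/, /v/ → /ve/.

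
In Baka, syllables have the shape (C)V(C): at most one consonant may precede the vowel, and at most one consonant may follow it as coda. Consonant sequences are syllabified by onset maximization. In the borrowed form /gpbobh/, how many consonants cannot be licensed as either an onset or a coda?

3

The consonants /g/, /p/, /h/ cannot be parsed into a legal (C)V(C) syllable (at most one coda consonant is licensed; onsets are limited to one consonant).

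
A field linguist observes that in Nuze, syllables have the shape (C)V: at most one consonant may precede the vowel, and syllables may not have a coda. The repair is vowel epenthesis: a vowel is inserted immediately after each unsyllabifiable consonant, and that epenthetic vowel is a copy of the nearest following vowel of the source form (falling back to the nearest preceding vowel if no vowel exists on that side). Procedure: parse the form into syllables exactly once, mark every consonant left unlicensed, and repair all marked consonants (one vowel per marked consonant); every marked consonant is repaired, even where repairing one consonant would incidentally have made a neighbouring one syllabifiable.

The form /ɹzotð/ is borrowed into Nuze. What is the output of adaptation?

The consonants /ɹ/, /t/, /ð/ cannot be parsed into a legal (C)V syllable (no codas are permitted; onsets are limited to one consonant).
Epenthesis after each stranded consonant: /ɹ/ → /ɹo/, /t/ → /to/, /ð/ → /ðo/.

ɹozotoðo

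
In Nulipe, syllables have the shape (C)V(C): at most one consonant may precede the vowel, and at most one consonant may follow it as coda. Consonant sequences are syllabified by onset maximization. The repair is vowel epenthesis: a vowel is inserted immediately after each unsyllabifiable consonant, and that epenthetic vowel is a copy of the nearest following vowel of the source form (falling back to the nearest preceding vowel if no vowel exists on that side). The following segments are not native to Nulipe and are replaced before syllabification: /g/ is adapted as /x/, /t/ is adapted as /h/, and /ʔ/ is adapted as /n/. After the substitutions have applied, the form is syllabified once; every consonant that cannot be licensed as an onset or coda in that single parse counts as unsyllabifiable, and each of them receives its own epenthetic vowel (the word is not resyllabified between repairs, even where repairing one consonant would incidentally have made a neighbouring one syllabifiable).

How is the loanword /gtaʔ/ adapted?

xahan

Substitution: /g/ → /x/, /t/ → /h/, /ʔ/ → /n/, giving /xhan/.
The consonants /x/ cannot be parsed into a legal (C)V(C) syllable (at most one coda consonant is licensed; onsets are limited to one consonant).
Epenthesis after each stranded consonant: /x/ → /xa/.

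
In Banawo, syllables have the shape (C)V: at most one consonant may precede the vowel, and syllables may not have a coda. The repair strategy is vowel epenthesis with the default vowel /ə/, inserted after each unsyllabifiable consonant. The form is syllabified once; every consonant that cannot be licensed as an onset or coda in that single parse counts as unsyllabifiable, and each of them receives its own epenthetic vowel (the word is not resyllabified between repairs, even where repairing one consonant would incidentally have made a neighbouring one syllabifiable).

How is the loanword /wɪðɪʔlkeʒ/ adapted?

wɪðɪʔələkeʒə

Syllabifying with onset maximization leaves /ʔ/, /l/, /ʒ/ stranded (no codas are permitted; onsets are limited to one consonant).
Each unlicensed consonant becomes the onset of a new syllable: /ʔ/ → /ʔə/, /l/ → /lə/, /ʒ/ → /ʒə/.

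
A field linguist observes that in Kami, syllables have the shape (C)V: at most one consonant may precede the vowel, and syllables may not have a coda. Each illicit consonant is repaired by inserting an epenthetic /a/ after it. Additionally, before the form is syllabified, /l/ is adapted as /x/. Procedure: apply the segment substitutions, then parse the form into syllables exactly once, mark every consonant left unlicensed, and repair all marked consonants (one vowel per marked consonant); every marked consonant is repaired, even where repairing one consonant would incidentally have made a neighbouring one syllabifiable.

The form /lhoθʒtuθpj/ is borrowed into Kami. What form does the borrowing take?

Substitution: /l/ → /x/, giving /xhoθʒtuθpj/.
Syllabifying with onset maximization leaves /x/, /θ/, /ʒ/, /θ/, /p/, /j/ stranded (no codas are permitted; onsets are limited to one consonant).
Each unlicensed consonant becomes the onset of a new syllable: /x/ → /xa/, /θ/ → /θa/, /ʒ/ → /ʒa/, /θ/ → /θa/, /p/ → /pa/, /j/ → /ja/.

xahoθaʒatuθapaja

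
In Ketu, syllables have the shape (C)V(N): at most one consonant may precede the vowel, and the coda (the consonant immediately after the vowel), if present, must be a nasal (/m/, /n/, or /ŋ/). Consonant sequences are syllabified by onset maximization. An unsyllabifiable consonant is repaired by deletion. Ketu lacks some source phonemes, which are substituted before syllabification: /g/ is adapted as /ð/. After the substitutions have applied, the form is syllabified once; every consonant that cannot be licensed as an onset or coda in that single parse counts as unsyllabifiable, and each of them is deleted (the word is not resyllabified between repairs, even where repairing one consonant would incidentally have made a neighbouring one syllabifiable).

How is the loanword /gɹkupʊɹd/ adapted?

kupʊ

Substitution: /g/ → /ð/, giving /ðɹkupʊɹd/.
The consonants /ð/, /ɹ/, /ɹ/, /d/ cannot be parsed into a legal (C)V(N) syllable (only a nasal (/m/, /n/, or /ŋ/) is licensed in coda position; onsets are limited to one consonant).
Deletion applies to /ð/, /ɹ/, /ɹ/, /d/.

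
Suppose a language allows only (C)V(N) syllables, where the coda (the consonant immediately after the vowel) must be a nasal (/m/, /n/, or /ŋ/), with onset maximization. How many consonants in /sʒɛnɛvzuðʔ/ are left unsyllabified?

4

Syllabifying with onset maximization leaves /s/, /v/, /ð/, /ʔ/ stranded (only a nasal (/m/, /n/, or /ŋ/) is licensed in coda position; onsets are limited to one consonant).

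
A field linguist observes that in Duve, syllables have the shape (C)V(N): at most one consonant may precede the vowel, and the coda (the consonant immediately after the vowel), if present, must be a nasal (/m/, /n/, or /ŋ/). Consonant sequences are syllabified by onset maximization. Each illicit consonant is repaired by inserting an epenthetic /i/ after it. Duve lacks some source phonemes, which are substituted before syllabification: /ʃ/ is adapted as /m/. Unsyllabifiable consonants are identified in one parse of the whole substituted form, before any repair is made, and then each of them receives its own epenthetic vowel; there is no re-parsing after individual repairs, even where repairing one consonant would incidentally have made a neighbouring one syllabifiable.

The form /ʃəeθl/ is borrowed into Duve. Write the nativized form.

Substitution: /ʃ/ → /m/, giving /məeθl/.
Under (C)V(N), the unsyllabifiable consonants are /θ/, /l/ (only a nasal (/m/, /n/, or /ŋ/) is licensed in coda position; onsets are limited to one consonant).
Each unlicensed consonant becomes the onset of a new syllable: /θ/ → /θi/, /l/ → /li/.

məeθili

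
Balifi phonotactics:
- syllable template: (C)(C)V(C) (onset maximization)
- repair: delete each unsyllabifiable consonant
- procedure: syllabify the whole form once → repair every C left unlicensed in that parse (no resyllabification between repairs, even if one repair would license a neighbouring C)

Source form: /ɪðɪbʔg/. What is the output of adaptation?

ɪðɪb

Syllabifying with onset maximization leaves /ʔ/, /g/ stranded (at most one coda consonant is licensed; onsets may contain at most 2 consonants).
Deleting the stranded consonants removes /ʔ/, /g/.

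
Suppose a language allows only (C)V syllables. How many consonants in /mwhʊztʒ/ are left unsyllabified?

Syllabifying with onset maximization leaves /m/, /w/, /z/, /t/, /ʒ/ stranded (no codas are permitted; onsets are limited to one consonant).

5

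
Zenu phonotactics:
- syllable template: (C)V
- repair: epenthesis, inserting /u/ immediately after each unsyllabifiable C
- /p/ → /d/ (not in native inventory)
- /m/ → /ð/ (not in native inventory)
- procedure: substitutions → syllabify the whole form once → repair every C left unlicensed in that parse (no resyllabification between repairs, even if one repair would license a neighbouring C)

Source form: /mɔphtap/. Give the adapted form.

Substitution: /m/ → /ð/, /p/ → /d/, giving /ðɔdhtad/.
Syllabifying with onset maximization leaves /d/, /h/, /d/ stranded (no codas are permitted; onsets are limited to one consonant).
Inserting the epenthetic vowel yields /d/ → /du/, /h/ → /hu/, /d/ → /du/.

ðɔduhutadu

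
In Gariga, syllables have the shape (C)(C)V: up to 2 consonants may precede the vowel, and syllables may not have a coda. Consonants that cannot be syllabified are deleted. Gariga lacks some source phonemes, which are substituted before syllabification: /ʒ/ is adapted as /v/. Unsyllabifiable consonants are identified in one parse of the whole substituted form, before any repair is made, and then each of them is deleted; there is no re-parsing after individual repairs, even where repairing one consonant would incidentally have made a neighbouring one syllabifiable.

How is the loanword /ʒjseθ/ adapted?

jse

Substitution: /ʒ/ → /v/, giving /vjseθ/.
Syllabifying with onset maximization leaves /v/, /θ/ stranded (no codas are permitted; onsets may contain at most 2 consonants).
Deleting the stranded consonants removes /v/, /θ/.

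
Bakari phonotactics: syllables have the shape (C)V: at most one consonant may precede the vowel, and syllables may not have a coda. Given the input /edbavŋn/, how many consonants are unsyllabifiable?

4

Under (C)V, the unsyllabifiable consonants are /d/, /v/, /ŋ/, /n/ (no codas are permitted; onsets are limited to one consonant).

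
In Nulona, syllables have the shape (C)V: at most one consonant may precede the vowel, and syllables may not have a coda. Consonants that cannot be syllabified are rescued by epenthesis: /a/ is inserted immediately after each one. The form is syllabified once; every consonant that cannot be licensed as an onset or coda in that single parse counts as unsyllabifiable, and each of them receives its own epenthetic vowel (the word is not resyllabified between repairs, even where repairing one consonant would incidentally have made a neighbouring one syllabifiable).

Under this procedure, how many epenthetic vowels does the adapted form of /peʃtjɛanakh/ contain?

4

The unsyllabifiable consonants are /ʃ/, /t/, /k/, /h/; each receives one epenthetic vowel.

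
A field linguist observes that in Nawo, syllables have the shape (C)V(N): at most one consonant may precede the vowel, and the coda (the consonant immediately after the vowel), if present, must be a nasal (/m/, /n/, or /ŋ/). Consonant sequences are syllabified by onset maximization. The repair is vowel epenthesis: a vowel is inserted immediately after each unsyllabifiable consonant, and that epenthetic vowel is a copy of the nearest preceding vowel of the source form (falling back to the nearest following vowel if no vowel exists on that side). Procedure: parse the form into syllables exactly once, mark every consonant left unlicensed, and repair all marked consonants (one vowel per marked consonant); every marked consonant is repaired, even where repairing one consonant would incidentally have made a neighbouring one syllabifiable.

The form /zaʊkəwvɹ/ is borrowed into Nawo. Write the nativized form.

Syllabifying with onset maximization leaves /w/, /v/, /ɹ/ stranded (only a nasal (/m/, /n/, or /ŋ/) is licensed in coda position; onsets are limited to one consonant).
Inserting the epenthetic vowel yields /w/ → /wə/, /v/ → /və/, /ɹ/ → /ɹə/.

zaʊkəwəvəɹə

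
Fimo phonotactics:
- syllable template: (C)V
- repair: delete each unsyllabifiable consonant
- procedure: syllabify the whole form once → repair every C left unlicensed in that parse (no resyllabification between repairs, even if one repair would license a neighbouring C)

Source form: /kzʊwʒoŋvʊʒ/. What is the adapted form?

The consonants /k/, /w/, /ŋ/, /ʒ/ cannot be parsed into a legal (C)V syllable (no codas are permitted; onsets are limited to one consonant).
Each unlicensed consonant is deleted: /k/, /w/, /ŋ/, /ʒ/.

zʊʒovʊ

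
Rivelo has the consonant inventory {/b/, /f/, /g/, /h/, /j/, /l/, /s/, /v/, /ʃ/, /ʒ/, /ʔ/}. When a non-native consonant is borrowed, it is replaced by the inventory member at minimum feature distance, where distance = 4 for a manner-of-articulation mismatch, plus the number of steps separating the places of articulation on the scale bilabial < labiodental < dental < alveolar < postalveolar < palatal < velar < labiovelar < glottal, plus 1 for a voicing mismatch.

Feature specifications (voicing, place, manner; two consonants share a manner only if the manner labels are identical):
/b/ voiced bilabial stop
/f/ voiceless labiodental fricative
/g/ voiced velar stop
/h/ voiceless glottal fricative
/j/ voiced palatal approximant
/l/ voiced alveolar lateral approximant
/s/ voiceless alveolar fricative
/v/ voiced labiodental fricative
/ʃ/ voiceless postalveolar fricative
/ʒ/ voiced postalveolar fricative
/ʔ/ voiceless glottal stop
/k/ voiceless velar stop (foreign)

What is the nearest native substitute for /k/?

/g/ is closest: same manner (stop), place distance 0 (velar→velar), voicing differs (+1); total 1. Next closest is /ʔ/ at distance 2.

g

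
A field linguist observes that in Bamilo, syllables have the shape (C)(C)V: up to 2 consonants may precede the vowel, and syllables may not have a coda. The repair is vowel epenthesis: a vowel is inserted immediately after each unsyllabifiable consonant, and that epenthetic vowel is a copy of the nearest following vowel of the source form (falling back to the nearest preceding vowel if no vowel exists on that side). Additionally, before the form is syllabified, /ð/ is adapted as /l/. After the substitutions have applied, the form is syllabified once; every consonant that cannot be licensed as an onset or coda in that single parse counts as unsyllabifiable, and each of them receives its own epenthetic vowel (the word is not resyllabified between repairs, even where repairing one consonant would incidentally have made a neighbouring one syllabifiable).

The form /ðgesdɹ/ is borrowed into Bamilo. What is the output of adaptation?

Substitution: /ð/ → /l/, giving /lgesdɹ/.
Under (C)(C)V, the unsyllabifiable consonants are /s/, /d/, /ɹ/ (no codas are permitted; onsets may contain at most 2 consonants).
Epenthesis after each stranded consonant: /s/ → /se/, /d/ → /de/, /ɹ/ → /ɹe/.

lgesedeɹe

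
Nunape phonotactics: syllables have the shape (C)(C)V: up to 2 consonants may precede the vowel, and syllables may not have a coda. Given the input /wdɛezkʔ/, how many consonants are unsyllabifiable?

3

Under (C)(C)V, the unsyllabifiable consonants are /z/, /k/, /ʔ/ (no codas are permitted; onsets may contain at most 2 consonants).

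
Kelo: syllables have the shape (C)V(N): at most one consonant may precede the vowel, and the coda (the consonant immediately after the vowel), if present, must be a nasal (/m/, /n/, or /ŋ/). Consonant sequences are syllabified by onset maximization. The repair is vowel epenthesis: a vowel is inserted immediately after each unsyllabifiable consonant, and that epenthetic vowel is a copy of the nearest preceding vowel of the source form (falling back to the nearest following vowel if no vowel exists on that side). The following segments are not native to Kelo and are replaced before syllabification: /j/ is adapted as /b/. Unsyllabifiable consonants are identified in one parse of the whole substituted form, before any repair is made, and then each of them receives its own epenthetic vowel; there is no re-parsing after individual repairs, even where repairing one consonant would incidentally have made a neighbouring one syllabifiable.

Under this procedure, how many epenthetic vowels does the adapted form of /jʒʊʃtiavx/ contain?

4

After substitution the input is /bʒʊʃtiavx/.
The unsyllabifiable consonants are /b/, /ʃ/, /v/, /x/; each receives one epenthetic vowel.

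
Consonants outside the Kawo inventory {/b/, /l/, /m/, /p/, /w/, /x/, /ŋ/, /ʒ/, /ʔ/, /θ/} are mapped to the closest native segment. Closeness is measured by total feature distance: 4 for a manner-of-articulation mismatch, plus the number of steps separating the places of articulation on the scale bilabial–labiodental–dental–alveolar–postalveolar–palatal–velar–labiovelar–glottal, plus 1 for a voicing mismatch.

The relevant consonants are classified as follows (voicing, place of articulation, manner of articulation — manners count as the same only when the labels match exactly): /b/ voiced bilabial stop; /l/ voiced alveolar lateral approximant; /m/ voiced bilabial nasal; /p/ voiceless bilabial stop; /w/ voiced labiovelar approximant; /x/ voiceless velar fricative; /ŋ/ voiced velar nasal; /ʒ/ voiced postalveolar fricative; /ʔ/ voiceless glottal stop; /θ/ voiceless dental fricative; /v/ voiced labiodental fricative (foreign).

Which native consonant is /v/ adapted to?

θ

/θ/ is closest: same manner (fricative), place distance 1 (labiodental→dental), voicing differs (+1); total 2. Next closest is /ʒ/ at distance 3.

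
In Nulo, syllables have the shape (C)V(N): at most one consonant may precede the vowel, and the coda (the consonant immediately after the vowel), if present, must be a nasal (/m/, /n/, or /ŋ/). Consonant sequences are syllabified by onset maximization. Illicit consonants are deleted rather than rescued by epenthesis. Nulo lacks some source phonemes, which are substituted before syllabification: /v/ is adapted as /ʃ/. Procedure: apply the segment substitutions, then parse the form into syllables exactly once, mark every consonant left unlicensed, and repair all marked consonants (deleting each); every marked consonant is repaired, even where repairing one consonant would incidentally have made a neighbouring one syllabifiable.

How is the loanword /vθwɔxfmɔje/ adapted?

wɔmɔje

Substitution: /v/ → /ʃ/, giving /ʃθwɔxfmɔje/.
Syllabifying with onset maximization leaves /ʃ/, /θ/, /x/, /f/ stranded (only a nasal (/m/, /n/, or /ŋ/) is licensed in coda position; onsets are limited to one consonant).
Deletion applies to /ʃ/, /θ/, /x/, /f/.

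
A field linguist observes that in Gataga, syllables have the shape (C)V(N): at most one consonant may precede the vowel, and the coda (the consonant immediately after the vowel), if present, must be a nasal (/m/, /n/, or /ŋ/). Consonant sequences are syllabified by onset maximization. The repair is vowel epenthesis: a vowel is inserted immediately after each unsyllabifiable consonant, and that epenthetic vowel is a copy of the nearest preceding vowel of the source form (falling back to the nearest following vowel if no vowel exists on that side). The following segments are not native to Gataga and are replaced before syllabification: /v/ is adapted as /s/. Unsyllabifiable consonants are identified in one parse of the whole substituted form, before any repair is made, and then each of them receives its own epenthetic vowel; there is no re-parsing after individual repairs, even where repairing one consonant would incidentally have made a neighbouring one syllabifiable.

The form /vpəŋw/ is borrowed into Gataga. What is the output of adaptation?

səpəŋwə

Substitution: /v/ → /s/, giving /spəŋw/.
The consonants /s/, /w/ cannot be parsed into a legal (C)V(N) syllable (only a nasal (/m/, /n/, or /ŋ/) is licensed in coda position; onsets are limited to one consonant).
Epenthesis after each stranded consonant: /s/ → /sə/, /w/ → /wə/.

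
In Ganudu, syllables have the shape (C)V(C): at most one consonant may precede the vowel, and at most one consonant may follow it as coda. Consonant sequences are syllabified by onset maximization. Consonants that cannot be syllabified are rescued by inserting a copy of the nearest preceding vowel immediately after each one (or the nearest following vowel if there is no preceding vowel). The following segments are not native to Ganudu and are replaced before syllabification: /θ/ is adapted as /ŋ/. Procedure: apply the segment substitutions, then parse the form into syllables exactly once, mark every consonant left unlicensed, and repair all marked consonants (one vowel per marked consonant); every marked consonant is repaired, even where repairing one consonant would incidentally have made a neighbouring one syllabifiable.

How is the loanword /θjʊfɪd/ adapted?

ŋʊjʊfɪd

Substitution: /θ/ → /ŋ/, giving /ŋjʊfɪd/.
Under (C)V(C), the unsyllabifiable consonants are /ŋ/ (at most one coda consonant is licensed; onsets are limited to one consonant).
Inserting the epenthetic vowel yields /ŋ/ → /ŋʊ/.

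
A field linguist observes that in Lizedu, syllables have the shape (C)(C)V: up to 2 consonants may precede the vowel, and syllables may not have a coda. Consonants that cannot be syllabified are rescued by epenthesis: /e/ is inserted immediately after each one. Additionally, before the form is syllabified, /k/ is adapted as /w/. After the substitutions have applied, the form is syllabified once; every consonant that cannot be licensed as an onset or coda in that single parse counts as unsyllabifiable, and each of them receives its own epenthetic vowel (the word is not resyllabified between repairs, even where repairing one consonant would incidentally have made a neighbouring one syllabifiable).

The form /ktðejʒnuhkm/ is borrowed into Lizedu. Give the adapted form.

wetðejeʒnuheweme

Substitution: /k/ → /w/, giving /wtðejʒnuhwm/.
Under (C)(C)V, the unsyllabifiable consonants are /w/, /j/, /h/, /w/, /m/ (no codas are permitted; onsets may contain at most 2 consonants).
Inserting the epenthetic vowel yields /w/ → /we/, /j/ → /je/, /h/ → /he/, /w/ → /we/, /m/ → /me/.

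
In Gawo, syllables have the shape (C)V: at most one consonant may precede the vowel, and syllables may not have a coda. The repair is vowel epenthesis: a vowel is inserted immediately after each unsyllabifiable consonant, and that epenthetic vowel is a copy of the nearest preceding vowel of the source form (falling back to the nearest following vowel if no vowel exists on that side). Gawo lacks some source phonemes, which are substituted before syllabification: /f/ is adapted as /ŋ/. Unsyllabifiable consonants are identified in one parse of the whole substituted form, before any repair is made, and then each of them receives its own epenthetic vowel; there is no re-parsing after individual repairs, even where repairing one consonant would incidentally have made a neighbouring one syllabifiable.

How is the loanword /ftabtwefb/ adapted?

Substitution: /f/ → /ŋ/, giving /ŋtabtweŋb/.
Under (C)V, the unsyllabifiable consonants are /ŋ/, /b/, /t/, /ŋ/, /b/ (no codas are permitted; onsets are limited to one consonant).
Epenthesis after each stranded consonant: /ŋ/ → /ŋa/, /b/ → /ba/, /t/ → /ta/, /ŋ/ → /ŋe/, /b/ → /be/.

ŋatabataweŋebe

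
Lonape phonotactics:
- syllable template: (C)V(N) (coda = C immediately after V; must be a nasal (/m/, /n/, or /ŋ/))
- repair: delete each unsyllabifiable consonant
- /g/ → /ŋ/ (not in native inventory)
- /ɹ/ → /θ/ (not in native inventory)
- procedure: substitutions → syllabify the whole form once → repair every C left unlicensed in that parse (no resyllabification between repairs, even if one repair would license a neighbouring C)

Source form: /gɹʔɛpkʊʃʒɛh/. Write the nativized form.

ʔɛkʊʒɛ

Substitution: /g/ → /ŋ/, /ɹ/ → /θ/, giving /ŋθʔɛpkʊʃʒɛh/.
The consonants /ŋ/, /θ/, /p/, /ʃ/, /h/ cannot be parsed into a legal (C)V(N) syllable (only a nasal (/m/, /n/, or /ŋ/) is licensed in coda position; onsets are limited to one consonant).
Each unlicensed consonant is deleted: /ŋ/, /θ/, /p/, /ʃ/, /h/.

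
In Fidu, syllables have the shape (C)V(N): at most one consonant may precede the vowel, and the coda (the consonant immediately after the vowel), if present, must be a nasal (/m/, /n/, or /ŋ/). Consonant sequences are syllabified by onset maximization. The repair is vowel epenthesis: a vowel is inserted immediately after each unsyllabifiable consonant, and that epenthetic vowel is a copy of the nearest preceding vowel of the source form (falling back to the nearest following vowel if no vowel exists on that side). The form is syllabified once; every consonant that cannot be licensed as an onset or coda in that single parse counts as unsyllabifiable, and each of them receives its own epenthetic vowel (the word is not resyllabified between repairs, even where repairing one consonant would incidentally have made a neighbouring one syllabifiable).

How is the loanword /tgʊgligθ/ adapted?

Under (C)V(N), the unsyllabifiable consonants are /t/, /g/, /g/, /θ/ (only a nasal (/m/, /n/, or /ŋ/) is licensed in coda position; onsets are limited to one consonant).
Epenthesis after each stranded consonant: /t/ → /tʊ/, /g/ → /gʊ/, /g/ → /gi/, /θ/ → /θi/.

tʊgʊgʊligiθi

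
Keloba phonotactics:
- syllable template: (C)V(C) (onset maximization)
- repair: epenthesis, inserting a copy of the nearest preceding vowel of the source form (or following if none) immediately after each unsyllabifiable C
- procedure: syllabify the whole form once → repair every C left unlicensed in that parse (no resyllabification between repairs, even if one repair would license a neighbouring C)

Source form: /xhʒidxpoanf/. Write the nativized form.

xihiʒidxipoanfa

Syllabifying with onset maximization leaves /x/, /h/, /x/, /f/ stranded (at most one coda consonant is licensed; onsets are limited to one consonant).
Each unlicensed consonant becomes the onset of a new syllable: /x/ → /xi/, /h/ → /hi/, /x/ → /xi/, /f/ → /fa/.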